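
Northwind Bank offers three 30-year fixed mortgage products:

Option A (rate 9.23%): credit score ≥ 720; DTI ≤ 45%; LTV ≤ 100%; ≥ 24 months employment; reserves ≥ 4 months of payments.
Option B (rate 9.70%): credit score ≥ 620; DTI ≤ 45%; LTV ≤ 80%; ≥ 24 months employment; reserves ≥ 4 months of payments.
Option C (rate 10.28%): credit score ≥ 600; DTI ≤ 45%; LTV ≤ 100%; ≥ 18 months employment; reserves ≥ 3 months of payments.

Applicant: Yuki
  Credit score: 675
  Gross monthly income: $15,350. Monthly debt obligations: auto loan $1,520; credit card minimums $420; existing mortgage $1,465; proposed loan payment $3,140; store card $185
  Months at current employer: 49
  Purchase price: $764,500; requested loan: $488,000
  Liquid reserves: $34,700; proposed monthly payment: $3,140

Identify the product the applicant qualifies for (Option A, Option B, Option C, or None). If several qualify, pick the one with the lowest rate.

Total debts = (1,520 + 420 + 1,465 + 3,140 + 185) = 6,730; DTI = 6,730/15,350 = 43.8%.
LTV = 488,000/764,500 = 63.8%.
Reserves = 34,700/3,140 = 11.1 months.
Option A: score 675 < 720; DTI 43.8% ≤ 45%; LTV 63.8% ≤ 100%; employment 49 ≥ 24 mo; reserves 11.1 ≥ 4 mo → does not qualify.
Option B: score 675 ≥ 620; DTI 43.8% ≤ 45%; LTV 63.8% ≤ 80%; employment 49 ≥ 24 mo; reserves 11.1 ≥ 4 mo → qualifies.
Option C: score 675 ≥ 600; DTI 43.8% ≤ 45%; LTV 63.8% ≤ 100%; employment 49 ≥ 18 mo; reserves 11.1 ≥ 3 mo → qualifies.
Qualifying: Option B, Option C. Lowest rate is 9.70% → Option B.

Option B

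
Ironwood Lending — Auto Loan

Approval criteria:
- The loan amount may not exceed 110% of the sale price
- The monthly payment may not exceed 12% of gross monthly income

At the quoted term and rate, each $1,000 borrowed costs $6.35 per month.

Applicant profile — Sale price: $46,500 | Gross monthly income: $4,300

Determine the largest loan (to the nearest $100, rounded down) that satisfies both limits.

$51,100

Payment cap: 12% × $4,300 = $516/month.
At $6.35 per $1,000, that supports 516/6.35 × 1,000 ≈ $81,259 → $81,200.
LTV cap: 110% × $46,500 = $51,150 → $51,100.
Binding constraint: loan-to-value.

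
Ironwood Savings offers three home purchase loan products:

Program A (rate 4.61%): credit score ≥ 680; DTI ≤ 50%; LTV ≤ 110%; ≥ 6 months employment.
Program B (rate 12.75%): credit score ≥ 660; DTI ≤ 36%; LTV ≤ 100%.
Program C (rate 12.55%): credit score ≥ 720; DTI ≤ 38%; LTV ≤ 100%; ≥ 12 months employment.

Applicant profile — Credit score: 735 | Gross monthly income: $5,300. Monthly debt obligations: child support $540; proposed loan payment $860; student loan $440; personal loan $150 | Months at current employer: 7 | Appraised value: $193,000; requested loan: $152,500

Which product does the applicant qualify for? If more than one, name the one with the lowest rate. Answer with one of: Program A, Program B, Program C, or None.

Total debts = (540 + 860 + 440 + 150) = 1,990; DTI = 1,990/5,300 = 37.5%.
LTV = 152,500/193,000 = 79%.
Program A: score 735 ≥ 680; DTI 37.5% ≤ 50%; LTV 79% ≤ 110%; employment 7 ≥ 6 mo → qualifies.
Program B: score 735 ≥ 660; DTI 37.5% > 36%; LTV 79% ≤ 100% → does not qualify.
Program C: score 735 ≥ 720; DTI 37.5% ≤ 38%; LTV 79% ≤ 100%; employment 7 < 12 mo → does not qualify.

Program A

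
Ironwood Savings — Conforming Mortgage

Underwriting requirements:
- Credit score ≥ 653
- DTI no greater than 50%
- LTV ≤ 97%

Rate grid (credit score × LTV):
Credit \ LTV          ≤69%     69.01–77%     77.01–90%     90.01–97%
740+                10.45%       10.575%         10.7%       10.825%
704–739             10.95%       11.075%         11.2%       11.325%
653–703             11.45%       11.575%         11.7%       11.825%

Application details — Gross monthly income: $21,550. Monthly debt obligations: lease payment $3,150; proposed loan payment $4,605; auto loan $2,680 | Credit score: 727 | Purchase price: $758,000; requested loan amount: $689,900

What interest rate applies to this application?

Credit score 727 ≥ 653; Total monthly debts = (3,150 + 4,605 + 2,680) = 10,435. DTI: 10,435 ÷ 21,550 = 48.4%, within the 50% cap
LTV = 689,900/758,000 = 91% ≤ 97%
Row: 727 falls in 704–739. Column: 91% falls in 90.01–97%. Rate = 11.325%.

11.325%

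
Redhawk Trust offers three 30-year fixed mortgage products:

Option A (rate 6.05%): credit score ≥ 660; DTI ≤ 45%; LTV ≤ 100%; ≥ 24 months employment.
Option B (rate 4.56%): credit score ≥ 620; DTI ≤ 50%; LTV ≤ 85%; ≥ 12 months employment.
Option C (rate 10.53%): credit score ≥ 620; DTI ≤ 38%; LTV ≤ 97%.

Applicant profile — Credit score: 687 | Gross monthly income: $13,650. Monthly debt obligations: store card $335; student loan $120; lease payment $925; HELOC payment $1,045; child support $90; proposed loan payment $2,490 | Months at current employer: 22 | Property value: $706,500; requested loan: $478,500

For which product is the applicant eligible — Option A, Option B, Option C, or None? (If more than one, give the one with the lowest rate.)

Option B

Total debts = (335 + 120 + 925 + 1,045 + 90 + 2,490) = 5,005; DTI = 5,005/13,650 = 36.7%.
LTV = 478,500/706,500 = 67.7%.
Option A: score 687 ≥ 660; DTI 36.7% ≤ 45%; LTV 67.7% ≤ 100%; employment 22 < 24 mo → does not qualify.
Option B: score 687 ≥ 620; DTI 36.7% ≤ 50%; LTV 67.7% ≤ 85%; employment 22 ≥ 12 mo → qualifies.
Option C: score 687 ≥ 620; DTI 36.7% ≤ 38%; LTV 67.7% ≤ 97% → qualifies.
Qualifying: Option B, Option C. Lowest rate is 4.56% → Option B.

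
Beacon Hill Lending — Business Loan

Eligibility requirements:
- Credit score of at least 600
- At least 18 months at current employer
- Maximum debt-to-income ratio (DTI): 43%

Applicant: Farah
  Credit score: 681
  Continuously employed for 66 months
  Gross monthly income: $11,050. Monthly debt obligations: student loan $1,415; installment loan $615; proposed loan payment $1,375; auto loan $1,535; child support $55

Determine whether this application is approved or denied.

Denied

Credit score 681 ≥ 600 (meets)
Employment 66 ≥ 18 months
Total monthly debts = (1,415 + 615 + 1,375 + 1,535 + 55) = 4,995. DTI = 4,995/11,050 = 45.2% > 43%
Fails on DTI.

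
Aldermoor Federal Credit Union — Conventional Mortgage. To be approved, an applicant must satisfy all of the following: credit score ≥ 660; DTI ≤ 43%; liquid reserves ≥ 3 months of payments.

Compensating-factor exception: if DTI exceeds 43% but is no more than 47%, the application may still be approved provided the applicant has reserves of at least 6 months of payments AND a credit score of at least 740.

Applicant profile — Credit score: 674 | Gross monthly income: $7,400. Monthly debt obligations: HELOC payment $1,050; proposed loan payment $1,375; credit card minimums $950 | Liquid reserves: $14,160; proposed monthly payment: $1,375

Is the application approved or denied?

Denied

Credit score 674 ≥ 660 (meets base)
Total debts = (1,050 + 1,375 + 950) = 3,375. DTI = 3,375/7,400 = 45.6% > 43% — standard DTI limit exceeded.
Reserves: 14,160 ÷ 1,375 = 10.3 months (meets 3-month minimum)
DTI 45.6% is within the 43%–47% exception band; checking compensating factors.
Override check — reserves: 10.3 mo (ok); score: 674 (below 740).
Override conditions not both satisfied; exception does not apply.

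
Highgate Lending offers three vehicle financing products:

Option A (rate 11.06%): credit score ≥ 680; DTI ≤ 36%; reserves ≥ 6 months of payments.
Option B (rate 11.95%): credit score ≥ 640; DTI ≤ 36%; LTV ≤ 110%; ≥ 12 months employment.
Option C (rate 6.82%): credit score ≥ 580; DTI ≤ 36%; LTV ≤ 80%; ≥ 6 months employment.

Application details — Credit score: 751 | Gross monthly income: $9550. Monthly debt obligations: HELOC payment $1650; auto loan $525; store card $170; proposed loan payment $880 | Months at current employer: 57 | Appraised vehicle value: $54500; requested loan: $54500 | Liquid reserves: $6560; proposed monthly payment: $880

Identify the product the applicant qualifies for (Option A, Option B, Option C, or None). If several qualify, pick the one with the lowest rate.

Option A

Total debts = (1,650 + 525 + 170 + 880) = 3,225; DTI = 3,225/9,550 = 33.8%.
LTV = 54,500/54,500 = 100%.
Reserves = 6,560/880 = 7.5 months.
Option A: score 751 ≥ 680; DTI 33.8% ≤ 36%; reserves 7.5 ≥ 6 mo → qualifies.
Option B: score 751 ≥ 640; DTI 33.8% ≤ 36%; LTV 100% ≤ 110%; employment 57 ≥ 12 mo → qualifies.
Option C: score 751 ≥ 580; DTI 33.8% ≤ 36%; LTV 100% > 80%; employment 57 ≥ 6 mo → does not qualify.
Qualifying: Option A, Option B. Lowest rate is 11.06% → Option A.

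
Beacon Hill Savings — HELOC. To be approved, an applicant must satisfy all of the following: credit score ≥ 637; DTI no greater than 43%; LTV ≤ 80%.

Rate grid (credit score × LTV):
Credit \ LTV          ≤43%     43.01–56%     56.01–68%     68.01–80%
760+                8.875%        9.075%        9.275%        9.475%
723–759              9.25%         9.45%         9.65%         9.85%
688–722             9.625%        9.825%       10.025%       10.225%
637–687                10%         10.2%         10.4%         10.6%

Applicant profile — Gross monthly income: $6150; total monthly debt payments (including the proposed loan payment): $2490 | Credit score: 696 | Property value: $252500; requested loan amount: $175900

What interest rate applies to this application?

10.225%

Credit score 696 ≥ 637; Debt-to-income = 2,490/6,150 = 40.5% — meets 43% limit
LTV = 175,900/252,500 = 69.7% ≤ 80%
Credit 696 → row 688–722; LTV 69.7% → column 68.01–80%. Grid cell → 10.225%.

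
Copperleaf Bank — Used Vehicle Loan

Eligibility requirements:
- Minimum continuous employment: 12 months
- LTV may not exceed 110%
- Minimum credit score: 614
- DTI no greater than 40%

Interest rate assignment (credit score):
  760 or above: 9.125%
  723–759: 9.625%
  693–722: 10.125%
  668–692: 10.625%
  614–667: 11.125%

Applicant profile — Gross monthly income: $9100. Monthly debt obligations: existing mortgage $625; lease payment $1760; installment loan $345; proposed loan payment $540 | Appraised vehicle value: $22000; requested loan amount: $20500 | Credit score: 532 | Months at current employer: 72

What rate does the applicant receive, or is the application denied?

Credit score 532 < 614 (below minimum)
Total monthly debts = (625 + 1,760 + 345 + 540) = 3,270. DTI: 3,270 ÷ 9,100 = 35.9%, within the 40% cap
Employment 72 ≥ 12 months
LTV: 20,500 ÷ 22,000 = 93.2%, within 110% cap
Not all requirements met → denied.

Denied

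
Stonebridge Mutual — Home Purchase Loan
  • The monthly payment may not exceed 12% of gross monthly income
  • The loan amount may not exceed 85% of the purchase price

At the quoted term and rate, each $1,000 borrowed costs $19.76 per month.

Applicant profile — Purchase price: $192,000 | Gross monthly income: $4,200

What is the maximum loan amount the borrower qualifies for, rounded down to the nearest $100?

Payment cap: 12% × $4,200 = $504/month.
At $19.76 per $1,000, that supports 504/19.76 × 1,000 ≈ $25,506 → $25,500.
LTV cap: 85% × $192,000 = $163,200 → $163,200.
Binding constraint: payment-to-income.

$25,500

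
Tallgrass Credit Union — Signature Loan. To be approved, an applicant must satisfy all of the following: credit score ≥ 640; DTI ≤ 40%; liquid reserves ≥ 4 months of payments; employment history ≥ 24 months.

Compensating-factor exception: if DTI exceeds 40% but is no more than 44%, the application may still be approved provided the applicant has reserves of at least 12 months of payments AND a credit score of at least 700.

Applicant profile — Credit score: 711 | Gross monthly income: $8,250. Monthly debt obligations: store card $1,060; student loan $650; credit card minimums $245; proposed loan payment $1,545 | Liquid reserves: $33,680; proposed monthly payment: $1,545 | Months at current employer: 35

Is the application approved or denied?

Credit score 711 ≥ 640 (meets base)
Total debts = (1,060 + 650 + 245 + 1,545) = 3,500. DTI = 3,500/8,250 = 42.4% > 40% — standard DTI limit exceeded.
Reserves: 33,680 ÷ 1,545 = 21.8 months (meets 4-month minimum)
Employment 35 ≥ 24 months
42.4% falls in the override range (40%–44%), so the compensating-factor test applies.
Reserves 21.8 ≥ 12 months; credit score 711 ≥ 700.
Both override conditions satisfied; DTI exception granted.

Approved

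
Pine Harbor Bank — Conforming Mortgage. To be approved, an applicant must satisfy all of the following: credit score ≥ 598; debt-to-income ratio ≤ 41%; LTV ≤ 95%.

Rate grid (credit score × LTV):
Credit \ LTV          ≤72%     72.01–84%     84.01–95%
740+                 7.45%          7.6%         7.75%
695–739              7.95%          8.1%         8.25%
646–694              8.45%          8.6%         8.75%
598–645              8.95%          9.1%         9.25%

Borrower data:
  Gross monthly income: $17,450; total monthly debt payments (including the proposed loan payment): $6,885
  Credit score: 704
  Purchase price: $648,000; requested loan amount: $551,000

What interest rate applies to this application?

Credit score 704 ≥ 598; DTI: 6,885 ÷ 17,450 = 39.5%, within the 41% cap
LTV: 551,000 ÷ 648,000 = 85%, within 95% cap
Score 704 is in the 695–739 band; LTV 85% is in the 84.01–95% band → 8.25%.

8.25%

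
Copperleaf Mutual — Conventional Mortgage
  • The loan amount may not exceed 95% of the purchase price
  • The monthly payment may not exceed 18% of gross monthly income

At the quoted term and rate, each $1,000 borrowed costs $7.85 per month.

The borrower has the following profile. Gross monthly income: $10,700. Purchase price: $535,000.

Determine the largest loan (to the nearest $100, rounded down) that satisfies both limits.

$245,300

Payment cap: 18% × $10,700 = $1,926/month.
At $7.85 per $1,000, that supports 1,926/7.85 × 1,000 ≈ $245,350 → $245,300.
LTV cap: 95% × $535,000 = $508,250 → $508,200.
Binding constraint: payment-to-income.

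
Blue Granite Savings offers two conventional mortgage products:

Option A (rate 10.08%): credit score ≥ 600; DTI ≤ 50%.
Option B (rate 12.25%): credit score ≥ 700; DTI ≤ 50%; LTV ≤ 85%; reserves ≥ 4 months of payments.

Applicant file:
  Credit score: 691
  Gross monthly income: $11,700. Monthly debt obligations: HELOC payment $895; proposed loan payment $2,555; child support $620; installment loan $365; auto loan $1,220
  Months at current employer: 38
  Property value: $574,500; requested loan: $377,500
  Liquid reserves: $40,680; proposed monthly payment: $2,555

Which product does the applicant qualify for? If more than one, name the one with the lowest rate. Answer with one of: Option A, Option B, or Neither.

Total debts = (895 + 2,555 + 620 + 365 + 1,220) = 5,655; DTI = 5,655/11,700 = 48.3%.
LTV = 377,500/574,500 = 65.7%.
Reserves = 40,680/2,555 = 15.9 months.
Option A: score 691 ≥ 600; DTI 48.3% ≤ 50% → qualifies.
Option B: score 691 < 700; DTI 48.3% ≤ 50%; LTV 65.7% ≤ 85%; reserves 15.9 ≥ 4 mo → does not qualify.

Option A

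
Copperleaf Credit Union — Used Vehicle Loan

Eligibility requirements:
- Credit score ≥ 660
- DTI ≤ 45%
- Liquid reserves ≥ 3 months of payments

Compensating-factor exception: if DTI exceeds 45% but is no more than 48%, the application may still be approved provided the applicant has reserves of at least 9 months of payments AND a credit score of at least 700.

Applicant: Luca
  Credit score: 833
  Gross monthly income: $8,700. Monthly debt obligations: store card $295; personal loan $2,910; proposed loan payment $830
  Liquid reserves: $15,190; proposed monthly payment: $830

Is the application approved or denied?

Credit score 833 ≥ 660 (meets base)
Total debts = (295 + 2,910 + 830) = 4,035. DTI = 4,035/8,700 = 46.4% > 45% — standard DTI limit exceeded.
Liquid reserves cover 15,190/830 = 18.3 months — ≥ 3 required
46.4% falls in the override range (45%–48%), so the compensating-factor test applies.
Override check — reserves: 18.3 mo (ok); score: 833 (ok).
Both override conditions satisfied; DTI exception granted.

Approved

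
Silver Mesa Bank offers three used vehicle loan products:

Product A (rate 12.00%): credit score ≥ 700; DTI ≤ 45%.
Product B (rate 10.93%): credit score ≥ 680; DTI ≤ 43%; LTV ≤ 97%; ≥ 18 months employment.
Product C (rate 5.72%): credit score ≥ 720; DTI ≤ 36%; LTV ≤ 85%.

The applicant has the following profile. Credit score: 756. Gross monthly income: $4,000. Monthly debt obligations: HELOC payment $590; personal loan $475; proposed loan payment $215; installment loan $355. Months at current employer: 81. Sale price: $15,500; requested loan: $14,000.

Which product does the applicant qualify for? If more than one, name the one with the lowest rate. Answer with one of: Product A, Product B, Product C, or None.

Product B

Total debts = (590 + 475 + 215 + 355) = 1,635; DTI = 1,635/4,000 = 40.9%.
LTV = 14,000/15,500 = 90.3%.
Product A: score 756 ≥ 700; DTI 40.9% ≤ 45% → qualifies.
Product B: score 756 ≥ 680; DTI 40.9% ≤ 43%; LTV 90.3% ≤ 97%; employment 81 ≥ 18 mo → qualifies.
Product C: score 756 ≥ 720; DTI 40.9% > 36%; LTV 90.3% > 85% → does not qualify.
Qualifying: Product A, Product B. Lowest rate is 10.93% → Product B.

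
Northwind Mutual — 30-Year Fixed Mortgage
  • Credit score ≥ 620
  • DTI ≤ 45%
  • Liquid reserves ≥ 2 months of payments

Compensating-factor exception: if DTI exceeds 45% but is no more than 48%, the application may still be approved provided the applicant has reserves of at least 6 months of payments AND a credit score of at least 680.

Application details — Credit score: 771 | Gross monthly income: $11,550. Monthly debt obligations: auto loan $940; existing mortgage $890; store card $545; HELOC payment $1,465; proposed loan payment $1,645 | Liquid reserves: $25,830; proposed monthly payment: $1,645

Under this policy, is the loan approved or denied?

Approved

Credit score 771 ≥ 620 (meets base)
Total debts = (940 + 890 + 545 + 1,465 + 1,645) = 5,485. DTI = 5,485/11,550 = 47.5% > 45% — standard DTI limit exceeded.
Reserves: 25,830 ÷ 1,645 = 15.7 months (meets 2-month minimum)
47.5% falls in the override range (45%–48%), so the compensating-factor test applies.
Override check — reserves: 15.7 mo (ok); score: 771 (ok).
Both override conditions satisfied; DTI exception granted.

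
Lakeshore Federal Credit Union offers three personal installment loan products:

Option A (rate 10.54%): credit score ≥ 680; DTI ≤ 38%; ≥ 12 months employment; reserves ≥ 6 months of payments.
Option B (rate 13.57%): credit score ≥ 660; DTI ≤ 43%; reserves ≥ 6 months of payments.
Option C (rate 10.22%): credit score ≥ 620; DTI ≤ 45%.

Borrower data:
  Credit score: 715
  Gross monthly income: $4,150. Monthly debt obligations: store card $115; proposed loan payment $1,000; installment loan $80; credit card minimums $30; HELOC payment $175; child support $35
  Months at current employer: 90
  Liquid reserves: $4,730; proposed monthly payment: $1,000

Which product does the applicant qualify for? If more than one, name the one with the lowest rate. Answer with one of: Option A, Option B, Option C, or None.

Total debts = (115 + 1,000 + 80 + 30 + 175 + 35) = 1,435; DTI = 1,435/4,150 = 34.6%.
Reserves = 4,730/1,000 = 4.7 months.
Option A: score 715 ≥ 680; DTI 34.6% ≤ 38%; employment 90 ≥ 12 mo; reserves 4.7 < 6 mo → does not qualify.
Option B: score 715 ≥ 660; DTI 34.6% ≤ 43%; reserves 4.7 < 6 mo → does not qualify.
Option C: score 715 ≥ 620; DTI 34.6% ≤ 45% → qualifies.

Option C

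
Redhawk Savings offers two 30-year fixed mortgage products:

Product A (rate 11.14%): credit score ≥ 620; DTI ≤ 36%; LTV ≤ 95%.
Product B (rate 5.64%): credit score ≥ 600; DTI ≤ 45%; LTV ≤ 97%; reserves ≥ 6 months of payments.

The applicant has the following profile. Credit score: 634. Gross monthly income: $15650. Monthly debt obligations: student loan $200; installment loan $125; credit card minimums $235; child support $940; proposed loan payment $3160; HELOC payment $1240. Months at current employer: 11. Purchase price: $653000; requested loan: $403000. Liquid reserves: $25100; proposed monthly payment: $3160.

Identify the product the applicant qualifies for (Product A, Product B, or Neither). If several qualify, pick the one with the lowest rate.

Total debts = (200 + 125 + 235 + 940 + 3,160 + 1,240) = 5,900; DTI = 5,900/15,650 = 37.7%.
LTV = 403,000/653,000 = 61.7%.
Reserves = 25,100/3,160 = 7.9 months.
Product A: score 634 ≥ 620; DTI 37.7% > 36%; LTV 61.7% ≤ 95% → does not qualify.
Product B: score 634 ≥ 600; DTI 37.7% ≤ 45%; LTV 61.7% ≤ 97%; reserves 7.9 ≥ 6 mo → qualifies.

Product B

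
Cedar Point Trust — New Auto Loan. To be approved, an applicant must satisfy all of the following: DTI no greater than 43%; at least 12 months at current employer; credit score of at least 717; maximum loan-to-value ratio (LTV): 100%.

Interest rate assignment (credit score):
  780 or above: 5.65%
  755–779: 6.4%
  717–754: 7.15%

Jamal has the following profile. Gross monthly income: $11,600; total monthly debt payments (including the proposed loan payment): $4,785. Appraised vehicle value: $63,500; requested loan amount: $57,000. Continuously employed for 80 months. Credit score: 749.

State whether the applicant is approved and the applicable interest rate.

Approved at 7.15%

Credit score 749 ≥ 717 (meets minimum)
Employment 80 ≥ 12 months
DTI = 4,785/11,600 = 41.2% ≤ 43%
Loan-to-value = 57,000/63,500 = 89.8% — pass (100% max)
All requirements met. Score 749 falls in the 717–754 tier → 7.15%.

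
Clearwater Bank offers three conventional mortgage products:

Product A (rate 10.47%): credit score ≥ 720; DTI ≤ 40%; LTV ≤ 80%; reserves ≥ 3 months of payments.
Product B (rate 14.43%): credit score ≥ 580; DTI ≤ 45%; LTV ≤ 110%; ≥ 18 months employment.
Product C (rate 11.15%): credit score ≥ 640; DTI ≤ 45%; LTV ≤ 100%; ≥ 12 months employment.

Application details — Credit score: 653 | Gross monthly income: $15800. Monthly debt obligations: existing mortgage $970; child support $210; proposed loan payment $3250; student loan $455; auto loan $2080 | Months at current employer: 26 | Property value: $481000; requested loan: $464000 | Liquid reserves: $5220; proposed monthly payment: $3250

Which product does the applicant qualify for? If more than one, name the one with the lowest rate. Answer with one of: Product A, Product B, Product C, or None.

Total debts = (970 + 210 + 3,250 + 455 + 2,080) = 6,965; DTI = 6,965/15,800 = 44.1%.
LTV = 464,000/481,000 = 96.5%.
Reserves = 5,220/3,250 = 1.6 months.
Product A: score 653 < 720; DTI 44.1% > 40%; LTV 96.5% > 80%; reserves 1.6 < 3 mo → does not qualify.
Product B: score 653 ≥ 580; DTI 44.1% ≤ 45%; LTV 96.5% ≤ 110%; employment 26 ≥ 18 mo → qualifies.
Product C: score 653 ≥ 640; DTI 44.1% ≤ 45%; LTV 96.5% ≤ 100%; employment 26 ≥ 12 mo → qualifies.
Qualifying: Product B, Product C. Lowest rate is 11.15% → Product C.

Product C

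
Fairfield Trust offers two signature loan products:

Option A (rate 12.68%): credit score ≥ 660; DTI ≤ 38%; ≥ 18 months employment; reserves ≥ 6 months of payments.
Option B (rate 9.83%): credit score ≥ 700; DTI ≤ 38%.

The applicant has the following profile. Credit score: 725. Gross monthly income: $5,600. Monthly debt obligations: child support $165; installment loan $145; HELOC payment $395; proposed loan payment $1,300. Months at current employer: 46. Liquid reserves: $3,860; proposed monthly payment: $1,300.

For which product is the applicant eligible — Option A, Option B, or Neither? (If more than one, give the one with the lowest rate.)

Option B

Total debts = (165 + 145 + 395 + 1,300) = 2,005; DTI = 2,005/5,600 = 35.8%.
Reserves = 3,860/1,300 = 3.0 months.
Option A: score 725 ≥ 660; DTI 35.8% ≤ 38%; employment 46 ≥ 18 mo; reserves 3.0 < 6 mo → does not qualify.
Option B: score 725 ≥ 700; DTI 35.8% ≤ 38% → qualifies.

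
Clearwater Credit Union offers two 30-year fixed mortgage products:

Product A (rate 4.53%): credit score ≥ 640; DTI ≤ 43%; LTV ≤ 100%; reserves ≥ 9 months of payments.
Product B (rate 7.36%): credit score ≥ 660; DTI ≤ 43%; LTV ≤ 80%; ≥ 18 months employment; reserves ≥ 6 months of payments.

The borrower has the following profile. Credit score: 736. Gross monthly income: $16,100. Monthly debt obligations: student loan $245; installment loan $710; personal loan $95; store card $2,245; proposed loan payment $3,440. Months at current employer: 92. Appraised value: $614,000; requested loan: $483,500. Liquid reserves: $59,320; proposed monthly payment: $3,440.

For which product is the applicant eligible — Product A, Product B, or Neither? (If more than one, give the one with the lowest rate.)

Total debts = (245 + 710 + 95 + 2,245 + 3,440) = 6,735; DTI = 6,735/16,100 = 41.8%.
LTV = 483,500/614,000 = 78.7%.
Reserves = 59,320/3,440 = 17.2 months.
Product A: score 736 ≥ 640; DTI 41.8% ≤ 43%; LTV 78.7% ≤ 100%; reserves 17.2 ≥ 9 mo → qualifies.
Product B: score 736 ≥ 660; DTI 41.8% ≤ 43%; LTV 78.7% ≤ 80%; employment 92 ≥ 18 mo; reserves 17.2 ≥ 6 mo → qualifies.
Qualifying: Product A, Product B. Lowest rate is 4.53% → Product A.

Product A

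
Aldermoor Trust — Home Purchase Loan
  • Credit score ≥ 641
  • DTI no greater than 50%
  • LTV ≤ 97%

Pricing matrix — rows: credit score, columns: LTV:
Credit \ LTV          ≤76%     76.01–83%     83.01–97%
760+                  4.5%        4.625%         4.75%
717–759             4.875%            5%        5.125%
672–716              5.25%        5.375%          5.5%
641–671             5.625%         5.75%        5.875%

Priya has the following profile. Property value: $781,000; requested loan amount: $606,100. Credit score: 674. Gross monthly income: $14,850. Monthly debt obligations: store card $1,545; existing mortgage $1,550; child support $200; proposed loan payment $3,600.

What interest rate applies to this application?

5.375%

Credit score 674 ≥ 641; Total monthly debts = (1,545 + 1,550 + 200 + 3,600) = 6,895. DTI: 6,895 ÷ 14,850 = 46.4%, within the 50% cap
LTV = 606,100/781,000 = 77.6% ≤ 97%
Row: 674 falls in 672–716. Column: 77.6% falls in 76.01–83%. Rate = 5.375%.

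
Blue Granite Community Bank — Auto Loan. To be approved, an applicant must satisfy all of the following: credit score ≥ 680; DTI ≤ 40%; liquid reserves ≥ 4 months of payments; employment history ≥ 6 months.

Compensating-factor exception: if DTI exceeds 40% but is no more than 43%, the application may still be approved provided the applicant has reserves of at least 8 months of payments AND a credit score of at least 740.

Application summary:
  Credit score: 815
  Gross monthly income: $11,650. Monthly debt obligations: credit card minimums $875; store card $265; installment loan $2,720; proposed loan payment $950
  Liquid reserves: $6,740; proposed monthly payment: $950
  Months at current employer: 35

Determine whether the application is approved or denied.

Credit score 815 ≥ 680 (meets base)
Total debts = (875 + 265 + 2,720 + 950) = 4,810. DTI = 4,810/11,650 = 41.3% > 40% — standard DTI limit exceeded.
Liquid reserves cover 6,740/950 = 7.1 months — ≥ 4 required
Employment 35 ≥ 6 months
DTI 41.3% is within the 40%–43% exception band; checking compensating factors.
Reserves 7.1 < 8 months; credit score 815 ≥ 740.
Override conditions not both satisfied; exception does not apply.

Denied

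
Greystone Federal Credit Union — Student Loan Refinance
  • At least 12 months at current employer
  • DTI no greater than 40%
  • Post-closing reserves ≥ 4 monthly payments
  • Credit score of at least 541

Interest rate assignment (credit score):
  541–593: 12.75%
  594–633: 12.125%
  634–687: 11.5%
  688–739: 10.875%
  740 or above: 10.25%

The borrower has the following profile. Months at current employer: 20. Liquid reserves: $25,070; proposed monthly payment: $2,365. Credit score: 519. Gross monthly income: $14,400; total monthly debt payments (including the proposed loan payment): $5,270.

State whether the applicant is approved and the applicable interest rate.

Credit score 519 < 541 (below minimum)
Employment 20 ≥ 12 months
DTI: 5,270 ÷ 14,400 = 36.6%, within the 40% cap
Liquid reserves cover 25,070/2,365 = 10.6 months — ≥ 4 required
Not all requirements met → denied.

Denied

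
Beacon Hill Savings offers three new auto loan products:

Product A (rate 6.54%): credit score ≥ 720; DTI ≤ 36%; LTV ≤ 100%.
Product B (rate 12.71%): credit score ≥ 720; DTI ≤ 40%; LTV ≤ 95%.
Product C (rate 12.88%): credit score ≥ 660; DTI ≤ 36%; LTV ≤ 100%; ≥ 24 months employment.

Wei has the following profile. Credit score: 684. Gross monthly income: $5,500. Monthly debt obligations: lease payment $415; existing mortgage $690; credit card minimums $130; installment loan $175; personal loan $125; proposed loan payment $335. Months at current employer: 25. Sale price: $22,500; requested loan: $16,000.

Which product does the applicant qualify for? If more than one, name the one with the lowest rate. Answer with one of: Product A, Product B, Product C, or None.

Product C

Total debts = (415 + 690 + 130 + 175 + 125 + 335) = 1,870; DTI = 1,870/5,500 = 34%.
LTV = 16,000/22,500 = 71.1%.
Product A: score 684 < 720; DTI 34% ≤ 36%; LTV 71.1% ≤ 100% → does not qualify.
Product B: score 684 < 720; DTI 34% ≤ 40%; LTV 71.1% ≤ 95% → does not qualify.
Product C: score 684 ≥ 660; DTI 34% ≤ 36%; LTV 71.1% ≤ 100%; employment 25 ≥ 24 mo → qualifies.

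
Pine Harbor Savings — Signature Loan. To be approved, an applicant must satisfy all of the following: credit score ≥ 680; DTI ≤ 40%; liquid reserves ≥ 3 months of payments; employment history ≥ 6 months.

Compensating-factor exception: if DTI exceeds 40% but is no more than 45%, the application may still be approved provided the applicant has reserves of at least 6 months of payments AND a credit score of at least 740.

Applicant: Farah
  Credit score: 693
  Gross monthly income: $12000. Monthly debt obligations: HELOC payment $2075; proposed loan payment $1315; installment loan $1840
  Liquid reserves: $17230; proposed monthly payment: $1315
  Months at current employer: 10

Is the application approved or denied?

Credit score 693 ≥ 680 (meets base)
Total debts = (2,075 + 1,315 + 1,840) = 5,230. DTI = 5,230/12,000 = 43.6% > 40% — standard DTI limit exceeded.
Reserves: 17,230 ÷ 1,315 = 13.1 months (meets 3-month minimum)
Employment 10 ≥ 6 months
43.6% falls in the override range (40%–45%), so the compensating-factor test applies.
Override check — reserves: 13.1 mo (ok); score: 693 (below 740).
Compensating-factor requirement not fully met.

Denied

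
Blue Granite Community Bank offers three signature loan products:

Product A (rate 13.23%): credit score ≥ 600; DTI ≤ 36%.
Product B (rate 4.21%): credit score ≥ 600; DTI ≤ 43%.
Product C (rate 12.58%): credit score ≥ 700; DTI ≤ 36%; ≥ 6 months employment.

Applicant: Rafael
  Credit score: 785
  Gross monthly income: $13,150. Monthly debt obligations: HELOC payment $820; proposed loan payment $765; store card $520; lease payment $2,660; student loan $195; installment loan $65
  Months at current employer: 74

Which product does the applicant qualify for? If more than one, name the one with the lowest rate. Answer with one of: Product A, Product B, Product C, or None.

Product B

Total debts = (820 + 765 + 520 + 2,660 + 195 + 65) = 5,025; DTI = 5,025/13,150 = 38.2%.
Product A: score 785 ≥ 600; DTI 38.2% > 36% → does not qualify.
Product B: score 785 ≥ 600; DTI 38.2% ≤ 43% → qualifies.
Product C: score 785 ≥ 700; DTI 38.2% > 36%; employment 74 ≥ 6 mo → does not qualify.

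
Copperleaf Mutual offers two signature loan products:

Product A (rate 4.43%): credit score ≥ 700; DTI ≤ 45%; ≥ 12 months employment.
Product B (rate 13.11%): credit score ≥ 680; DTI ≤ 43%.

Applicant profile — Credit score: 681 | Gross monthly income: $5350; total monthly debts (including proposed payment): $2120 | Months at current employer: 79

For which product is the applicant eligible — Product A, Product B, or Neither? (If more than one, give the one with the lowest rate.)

Product B

DTI = 2,120/5,350 = 39.6%.
Product A: score 681 < 700; DTI 39.6% ≤ 45%; employment 79 ≥ 12 mo → does not qualify.
Product B: score 681 ≥ 680; DTI 39.6% ≤ 43% → qualifies.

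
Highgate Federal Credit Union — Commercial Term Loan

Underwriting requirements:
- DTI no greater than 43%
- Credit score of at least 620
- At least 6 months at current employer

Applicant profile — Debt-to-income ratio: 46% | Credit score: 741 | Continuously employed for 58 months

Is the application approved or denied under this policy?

Denied

DTI 46% > 43%
Credit score 741 ≥ 620 (meets)
Employment 58 ≥ 6 months
Fails on DTI.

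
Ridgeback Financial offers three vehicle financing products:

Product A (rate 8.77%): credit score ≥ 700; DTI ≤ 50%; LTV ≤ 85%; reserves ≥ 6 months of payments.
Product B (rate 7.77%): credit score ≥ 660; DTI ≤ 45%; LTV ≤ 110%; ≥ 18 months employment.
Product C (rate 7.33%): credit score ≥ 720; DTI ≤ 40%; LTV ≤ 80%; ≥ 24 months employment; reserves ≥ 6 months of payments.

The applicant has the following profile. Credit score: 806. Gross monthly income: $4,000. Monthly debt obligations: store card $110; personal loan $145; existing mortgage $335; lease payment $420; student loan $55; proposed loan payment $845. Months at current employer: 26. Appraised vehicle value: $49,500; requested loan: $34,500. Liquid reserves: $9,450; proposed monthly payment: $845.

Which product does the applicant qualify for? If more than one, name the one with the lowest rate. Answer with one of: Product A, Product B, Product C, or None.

Product A

Total debts = (110 + 145 + 335 + 420 + 55 + 845) = 1,910; DTI = 1,910/4,000 = 47.8%.
LTV = 34,500/49,500 = 69.7%.
Reserves = 9,450/845 = 11.2 months.
Product A: score 806 ≥ 700; DTI 47.8% ≤ 50%; LTV 69.7% ≤ 85%; reserves 11.2 ≥ 6 mo → qualifies.
Product B: score 806 ≥ 660; DTI 47.8% > 45%; LTV 69.7% ≤ 110%; employment 26 ≥ 18 mo → does not qualify.
Product C: score 806 ≥ 720; DTI 47.8% > 40%; LTV 69.7% ≤ 80%; employment 26 ≥ 24 mo; reserves 11.2 ≥ 6 mo → does not qualify.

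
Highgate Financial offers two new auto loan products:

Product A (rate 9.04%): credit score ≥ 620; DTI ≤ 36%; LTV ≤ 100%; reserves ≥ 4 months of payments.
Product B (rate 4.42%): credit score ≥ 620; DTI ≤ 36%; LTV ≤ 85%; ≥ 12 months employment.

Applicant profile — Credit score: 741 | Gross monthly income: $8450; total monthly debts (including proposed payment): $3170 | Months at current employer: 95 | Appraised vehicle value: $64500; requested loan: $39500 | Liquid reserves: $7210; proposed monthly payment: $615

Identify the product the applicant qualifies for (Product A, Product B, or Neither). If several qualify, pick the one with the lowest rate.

Neither

DTI = 3,170/8,450 = 37.5%.
LTV = 39,500/64,500 = 61.2%.
Reserves = 7,210/615 = 11.7 months.
Product A: score 741 ≥ 620; DTI 37.5% > 36%; LTV 61.2% ≤ 100%; reserves 11.7 ≥ 4 mo → does not qualify.
Product B: score 741 ≥ 620; DTI 37.5% > 36%; LTV 61.2% ≤ 85%; employment 95 ≥ 12 mo → does not qualify.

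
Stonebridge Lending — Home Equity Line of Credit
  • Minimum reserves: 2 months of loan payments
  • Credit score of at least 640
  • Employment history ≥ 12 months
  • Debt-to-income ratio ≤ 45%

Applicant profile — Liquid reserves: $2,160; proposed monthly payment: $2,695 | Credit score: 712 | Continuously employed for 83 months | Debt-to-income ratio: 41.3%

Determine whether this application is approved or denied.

Denied

Liquid reserves cover 2,160/2,695 = 0.8 months — < 2 required
Credit score 712 ≥ 640 (meets)
Employment 83 ≥ 12 months
DTI 41.3% is within the 45% limit
Fails on reserves.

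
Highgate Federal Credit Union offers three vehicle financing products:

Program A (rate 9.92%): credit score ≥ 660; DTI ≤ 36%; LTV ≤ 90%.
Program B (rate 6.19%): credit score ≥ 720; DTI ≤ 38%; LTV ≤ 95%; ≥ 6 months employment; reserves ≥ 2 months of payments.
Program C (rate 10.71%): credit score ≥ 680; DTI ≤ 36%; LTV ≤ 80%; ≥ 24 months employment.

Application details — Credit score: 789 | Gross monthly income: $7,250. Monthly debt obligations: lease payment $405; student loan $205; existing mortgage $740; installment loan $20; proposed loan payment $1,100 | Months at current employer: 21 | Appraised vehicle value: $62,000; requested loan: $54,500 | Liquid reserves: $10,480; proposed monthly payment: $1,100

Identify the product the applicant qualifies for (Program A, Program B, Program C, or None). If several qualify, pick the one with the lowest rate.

Total debts = (405 + 205 + 740 + 20 + 1,100) = 2,470; DTI = 2,470/7,250 = 34.1%.
LTV = 54,500/62,000 = 87.9%.
Reserves = 10,480/1,100 = 9.5 months.
Program A: score 789 ≥ 660; DTI 34.1% ≤ 36%; LTV 87.9% ≤ 90% → qualifies.
Program B: score 789 ≥ 720; DTI 34.1% ≤ 38%; LTV 87.9% ≤ 95%; employment 21 ≥ 6 mo; reserves 9.5 ≥ 2 mo → qualifies.
Program C: score 789 ≥ 680; DTI 34.1% ≤ 36%; LTV 87.9% > 80%; employment 21 < 24 mo → does not qualify.
Qualifying: Program A, Program B. Lowest rate is 6.19% → Program B.

Program B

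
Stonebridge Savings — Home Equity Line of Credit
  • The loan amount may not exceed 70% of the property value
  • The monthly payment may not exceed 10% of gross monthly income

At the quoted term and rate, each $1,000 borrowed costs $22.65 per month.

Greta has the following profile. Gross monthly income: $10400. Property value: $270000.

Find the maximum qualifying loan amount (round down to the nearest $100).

Payment cap: 10% × $10,400 = $1,040/month.
At $22.65 per $1,000, that supports 1,040/22.65 × 1,000 ≈ $45,916 → $45,900.
LTV cap: 70% × $270,000 = $189,000 → $189,000.
Binding constraint: payment-to-income.

$45,900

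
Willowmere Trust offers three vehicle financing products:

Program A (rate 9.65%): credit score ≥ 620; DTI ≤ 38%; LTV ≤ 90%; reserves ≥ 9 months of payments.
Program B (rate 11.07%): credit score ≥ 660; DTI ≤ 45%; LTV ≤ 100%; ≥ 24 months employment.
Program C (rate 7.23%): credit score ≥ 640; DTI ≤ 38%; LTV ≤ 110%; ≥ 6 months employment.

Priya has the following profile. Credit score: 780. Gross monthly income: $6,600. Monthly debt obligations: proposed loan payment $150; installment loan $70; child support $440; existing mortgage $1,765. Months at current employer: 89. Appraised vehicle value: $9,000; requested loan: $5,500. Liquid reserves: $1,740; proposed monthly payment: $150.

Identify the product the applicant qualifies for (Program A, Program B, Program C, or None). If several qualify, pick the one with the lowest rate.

Program C

Total debts = (150 + 70 + 440 + 1,765) = 2,425; DTI = 2,425/6,600 = 36.7%.
LTV = 5,500/9,000 = 61.1%.
Reserves = 1,740/150 = 11.6 months.
Program A: score 780 ≥ 620; DTI 36.7% ≤ 38%; LTV 61.1% ≤ 90%; reserves 11.6 ≥ 9 mo → qualifies.
Program B: score 780 ≥ 660; DTI 36.7% ≤ 45%; LTV 61.1% ≤ 100%; employment 89 ≥ 24 mo → qualifies.
Program C: score 780 ≥ 640; DTI 36.7% ≤ 38%; LTV 61.1% ≤ 110%; employment 89 ≥ 6 mo → qualifies.
Qualifying: Program A, Program B, Program C. Lowest rate is 7.23% → Program C.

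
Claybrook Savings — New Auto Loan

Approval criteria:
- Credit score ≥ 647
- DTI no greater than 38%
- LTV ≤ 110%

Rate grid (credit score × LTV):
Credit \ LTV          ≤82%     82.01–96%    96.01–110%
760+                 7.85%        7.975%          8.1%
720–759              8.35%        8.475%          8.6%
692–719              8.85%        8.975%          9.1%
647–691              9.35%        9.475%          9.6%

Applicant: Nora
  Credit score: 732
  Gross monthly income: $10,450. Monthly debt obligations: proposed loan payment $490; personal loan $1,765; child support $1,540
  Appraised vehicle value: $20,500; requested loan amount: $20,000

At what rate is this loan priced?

Credit score 732 ≥ 647; Total monthly debts = (490 + 1,765 + 1,540) = 3,795. Debt-to-income = 3,795/10,450 = 36.3% — meets 38% limit
Loan-to-value = 20,000/20,500 = 97.6% — pass (110% max)
Credit 732 → row 720–759; LTV 97.6% → column 96.01–110%. Grid cell → 8.6%.

8.6%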